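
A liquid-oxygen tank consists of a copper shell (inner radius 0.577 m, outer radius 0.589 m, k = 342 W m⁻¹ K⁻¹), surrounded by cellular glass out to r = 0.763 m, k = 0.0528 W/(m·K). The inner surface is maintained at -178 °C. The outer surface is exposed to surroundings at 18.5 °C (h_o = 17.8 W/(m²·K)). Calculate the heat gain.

Q = 332 W

Treat each layer as a resistance in series:
  R_copper = (1/0.577 − 1/0.589)/(4πk) = 0.03531/(4π·342) = 8.216×10^-6 K/W
  R_cellular glass = (1/0.589 − 1/0.763)/(4πk) = 0.3872/(4π·0.0528) = 0.5835 K/W
  R_conv,out = 1/(4πr²h) = 1/(4π·0.763²·17.8) = 0.007679 K/W
ΣR = 8.216×10^-6 + 0.5835 + 0.007679 = 0.5912 K/W
Q = ΔT/ΣR = (-178 °C − 18.5 °C)/0.5912 = -332 W
(Negative Q ⇒ heat flows inward; heat gain = 332 W.)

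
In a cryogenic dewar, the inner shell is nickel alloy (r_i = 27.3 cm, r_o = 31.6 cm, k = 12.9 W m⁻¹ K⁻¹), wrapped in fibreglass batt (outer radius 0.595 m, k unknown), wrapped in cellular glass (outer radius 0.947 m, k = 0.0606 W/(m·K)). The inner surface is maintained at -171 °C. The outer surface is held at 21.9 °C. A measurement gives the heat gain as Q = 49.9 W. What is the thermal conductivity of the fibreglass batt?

k = 0.0388 W/m·K

ΣR = ΔT/Q = |-171 − 21.9|/49.9 = 3.866 K/W
Known resistances:
  R_nickel alloy = (1/0.273 − 1/0.316)/(4πk) = 0.4984/(4π·12.9) = 0.003075 K/W
  R_cellular glass = (1/0.595 − 1/0.947)/(4πk) = 0.6247/(4π·0.0606) = 0.8203 K/W
R_fibreglass batt = ΣR − ΣR_known = 3.866 − 0.8234 = 3.043 K/W
(1/r₁−1/r₂)/(4πk) = 3.043 ⇒ k = 1.484/(4π·3.043) = 0.0388 W/m·K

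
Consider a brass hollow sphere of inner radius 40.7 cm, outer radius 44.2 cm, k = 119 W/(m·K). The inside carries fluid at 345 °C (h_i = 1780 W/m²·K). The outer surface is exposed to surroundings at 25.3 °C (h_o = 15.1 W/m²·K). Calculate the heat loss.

Q = 11700 W

Series thermal resistances, inner to outer:
  R_conv,in = 1/(4πr²h) = 1/(4π·0.407²·1780) = 2.699×10^-4 K/W
  R_brass = (1/0.407 − 1/0.442)/(4πk) = 0.1946/(4π·119) = 1.301×10^-4 K/W
  R_conv,out = 1/(4πr²h) = 1/(4π·0.442²·15.1) = 0.02698 K/W
ΣR = 2.699×10^-4 + 1.301×10^-4 + 0.02698 = 0.02738 K/W
Q = ΔT/ΣR = (345 °C − 25.3 °C)/0.02738 = 11700 W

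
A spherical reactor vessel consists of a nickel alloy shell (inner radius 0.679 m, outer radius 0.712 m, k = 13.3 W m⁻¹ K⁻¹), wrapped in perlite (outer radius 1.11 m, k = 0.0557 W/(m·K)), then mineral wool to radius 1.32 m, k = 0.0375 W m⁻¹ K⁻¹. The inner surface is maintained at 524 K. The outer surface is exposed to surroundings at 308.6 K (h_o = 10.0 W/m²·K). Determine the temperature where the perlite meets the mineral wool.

T = 373 K

Series thermal resistances, inner to outer:
  R_nickel alloy = (1/0.679 − 1/0.712)/(4πk) = 0.06826/(4π·13.3) = 4.084×10^-4 K/W
  R_perlite = (1/0.712 − 1/1.11)/(4πk) = 0.5036/(4π·0.0557) = 0.7195 K/W
  R_mineral wool = (1/1.11 − 1/1.32)/(4πk) = 0.1433/(4π·0.0375) = 0.3041 K/W
  R_conv,out = 1/(4πr²h) = 1/(4π·1.32²·10.0) = 0.004567 K/W
ΣR = 4.084×10^-4 + 0.7195 + 0.3041 + 0.004567 = 1.029 K/W
Q = ΔT/ΣR = (524 K − 308.6 K)/1.029 = 209.3 W
From the inner boundary to the perlite/mineral wool interface, ΣR_partial = 0.7199 K/W.
T_interface = T_in − Q·ΣR_partial = 524 K − (209.3)(0.7199) = 373 K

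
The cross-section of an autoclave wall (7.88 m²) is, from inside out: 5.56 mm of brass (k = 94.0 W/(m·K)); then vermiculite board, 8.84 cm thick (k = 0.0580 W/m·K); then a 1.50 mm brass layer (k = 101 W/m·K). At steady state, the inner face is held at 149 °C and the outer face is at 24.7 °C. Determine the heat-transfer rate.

Series thermal resistances, inner to outer:
  R_brass = L/(kA) = 0.00556/(94.0·7.88) = 7.506×10^-6 K/W
  R_vermiculite board = L/(kA) = 0.0884/(0.0580·7.88) = 0.1934 K/W
  R_brass = L/(kA) = 0.00150/(101·7.88) = 1.885×10^-6 K/W
ΣR = 7.506×10^-6 + 0.1934 + 1.885×10^-6 = 0.1934 K/W
Q = ΔT/ΣR = (149 °C − 24.7 °C)/0.1934 = 643 W

Q = 643 W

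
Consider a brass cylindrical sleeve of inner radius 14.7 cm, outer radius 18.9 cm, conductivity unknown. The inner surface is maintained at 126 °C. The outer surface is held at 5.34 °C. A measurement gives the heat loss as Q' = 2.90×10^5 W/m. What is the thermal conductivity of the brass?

k = 96.1 W/m·K

ΣR = ΔT/Q' = |126 − 5.34|/2.90×10^5 = 4.161×10^-4 m·K/W
ln(r₂/r₁)/(2πk) = 4.161×10^-4 ⇒ k = 0.2513/(2π·4.161×10^-4) = 96.1 W/m·K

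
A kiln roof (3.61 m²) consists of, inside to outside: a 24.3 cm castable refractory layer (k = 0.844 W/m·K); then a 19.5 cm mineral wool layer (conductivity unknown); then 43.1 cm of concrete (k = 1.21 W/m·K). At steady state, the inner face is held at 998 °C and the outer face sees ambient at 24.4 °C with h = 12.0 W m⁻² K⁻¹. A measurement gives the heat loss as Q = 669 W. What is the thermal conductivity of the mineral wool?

k = 0.0431 W/m·K

ΣR = ΔT/Q = |998 − 24.4|/669 = 1.455 K/W
Known resistances:
  R_castable refractory = L/(kA) = 0.243/(0.844·3.61) = 0.07975 K/W
  R_concrete = L/(kA) = 0.431/(1.21·3.61) = 0.09867 K/W
  R_conv,out = 1/(hA) = 1/(12.0·3.61) = 0.02308 K/W
R_mineral wool = ΣR − ΣR_known = 1.455 − 0.2015 = 1.254 K/W
L/(kA) = 1.254 ⇒ k = 0.195/(1.254·3.61) = 0.0431 W/m·K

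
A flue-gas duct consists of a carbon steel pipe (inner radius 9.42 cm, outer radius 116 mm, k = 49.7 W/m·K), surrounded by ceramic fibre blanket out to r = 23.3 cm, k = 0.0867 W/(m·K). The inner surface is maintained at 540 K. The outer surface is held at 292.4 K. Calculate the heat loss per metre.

Q' = 193 W/m

Resistance network (inner→outer):
  R'_carbon steel = ln(0.116/0.0942)/(2πk) = 0.2082/(2π·49.7) = 6.666×10^-4 m·K/W
  R'_ceramic fibre blanket = ln(0.233/0.116)/(2πk) = 0.6974/(2π·0.0867) = 1.280 m·K/W
ΣR = 6.666×10^-4 + 1.280 = 1.281 m·K/W
Q' = ΔT/ΣR = (540 K − 292.4 K)/1.281 = 193 W/m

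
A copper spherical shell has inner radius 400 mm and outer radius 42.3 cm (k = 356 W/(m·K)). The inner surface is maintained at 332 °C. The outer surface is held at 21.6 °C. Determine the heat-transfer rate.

Q = 4πk·ΔT/(1/r₁ − 1/r₂) = 4π × 356 × 310.4 / (1/0.400 − 1/0.423) = 1.02×10^7 W

Q = 1.02×10^7 W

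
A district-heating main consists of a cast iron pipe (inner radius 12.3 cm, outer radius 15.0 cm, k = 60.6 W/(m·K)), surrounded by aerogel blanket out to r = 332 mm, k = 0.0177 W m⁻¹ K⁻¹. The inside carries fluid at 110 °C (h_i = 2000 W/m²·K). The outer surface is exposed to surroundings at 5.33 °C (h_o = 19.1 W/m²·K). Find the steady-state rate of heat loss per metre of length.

Treat each layer as a resistance in series:
  R'_conv,in = 1/(2πr h) = 1/(2π·0.123·2000) = 6.470×10^-4 m·K/W
  R'_cast iron = ln(0.150/0.123)/(2πk) = 0.1985/(2π·60.6) = 5.212×10^-4 m·K/W
  R'_aerogel blanket = ln(0.332/0.150)/(2πk) = 0.7945/(2π·0.0177) = 7.144 m·K/W
  R'_conv,out = 1/(2πr h) = 1/(2π·0.332·19.1) = 0.02510 m·K/W
ΣR = 6.470×10^-4 + 5.212×10^-4 + 7.144 + 0.02510 = 7.170 m·K/W
Q' = ΔT/ΣR = (110 °C − 5.33 °C)/7.170 = 14.6 W/m

Q' = 14.6 W/m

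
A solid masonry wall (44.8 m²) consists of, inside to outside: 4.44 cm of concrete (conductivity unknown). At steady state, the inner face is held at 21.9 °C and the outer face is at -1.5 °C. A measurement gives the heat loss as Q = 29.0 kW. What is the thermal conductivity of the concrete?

k = 1.23 W/m·K

ΣR = ΔT/Q = |21.9 − -1.5|/29000 = 8.069×10^-4 K/W
L/(kA) = 8.069×10^-4 ⇒ k = 0.0444/(8.069×10^-4·44.8) = 1.23 W/m·K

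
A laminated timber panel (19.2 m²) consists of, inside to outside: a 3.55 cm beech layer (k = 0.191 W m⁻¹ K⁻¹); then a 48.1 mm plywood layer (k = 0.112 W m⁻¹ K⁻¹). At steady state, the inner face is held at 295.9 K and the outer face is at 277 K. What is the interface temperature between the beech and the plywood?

T = 290.2 K

Series thermal resistances, inner to outer:
  R_beech = L/(kA) = 0.0355/(0.191·19.2) = 0.009680 K/W
  R_plywood = L/(kA) = 0.0481/(0.112·19.2) = 0.02237 K/W
ΣR = 0.009680 + 0.02237 = 0.03205 K/W
Q = ΔT/ΣR = (295.9 K − 277 K)/0.03205 = 589.7 W
From the inner boundary to the beech/plywood interface, ΣR_partial = 0.009680 K/W.
T_interface = T_in − Q·ΣR_partial = 295.9 K − (589.7)(0.009680) = 290.2 K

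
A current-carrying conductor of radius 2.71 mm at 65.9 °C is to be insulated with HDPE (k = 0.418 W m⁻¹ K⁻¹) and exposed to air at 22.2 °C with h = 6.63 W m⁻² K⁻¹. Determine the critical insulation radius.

r_cr = 6.30 cm

For a cylinder, r_cr = k_ins/h = 0.418/6.63 = 0.0630 m = 6.30 cm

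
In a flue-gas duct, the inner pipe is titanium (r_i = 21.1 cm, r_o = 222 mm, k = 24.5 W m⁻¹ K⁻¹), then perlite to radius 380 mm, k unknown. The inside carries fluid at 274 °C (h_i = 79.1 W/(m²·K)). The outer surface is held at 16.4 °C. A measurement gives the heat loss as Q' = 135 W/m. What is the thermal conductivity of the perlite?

k = 0.0451 W/m·K

ΣR = ΔT/Q' = |274 − 16.4|/135 = 1.908 m·K/W
Known resistances:
  R'_conv,in = 1/(2πr h) = 1/(2π·0.211·79.1) = 0.009536 m·K/W
  R'_titanium = ln(0.222/0.211)/(2πk) = 0.05082/(2π·24.5) = 3.301×10^-4 m·K/W
R_perlite = ΣR − ΣR_known = 1.908 − 0.009866 = 1.898 m·K/W
ln(r₂/r₁)/(2πk) = 1.898 ⇒ k = 0.5375/(2π·1.898) = 0.0451 W/m·K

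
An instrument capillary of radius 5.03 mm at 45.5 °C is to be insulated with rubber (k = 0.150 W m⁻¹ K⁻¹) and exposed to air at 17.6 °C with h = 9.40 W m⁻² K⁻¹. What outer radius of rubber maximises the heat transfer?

r_cr = 1.60 cm

For a cylinder, r_cr = k_ins/h = 0.150/9.40 = 0.0160 m = 1.60 cm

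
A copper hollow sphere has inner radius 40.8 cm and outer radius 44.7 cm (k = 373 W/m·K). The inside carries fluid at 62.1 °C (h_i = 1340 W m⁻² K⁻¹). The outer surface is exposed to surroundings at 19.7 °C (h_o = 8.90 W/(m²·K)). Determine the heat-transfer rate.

Q = 939 W

Resistance network (inner→outer):
  R_conv,in = 1/(4πr²h) = 1/(4π·0.408²·1340) = 3.568×10^-4 K/W
  R_copper = (1/0.408 − 1/0.447)/(4πk) = 0.2138/(4π·373) = 4.562×10^-5 K/W
  R_conv,out = 1/(4πr²h) = 1/(4π·0.447²·8.90) = 0.04475 K/W
ΣR = 3.568×10^-4 + 4.562×10^-5 + 0.04475 = 0.04515 K/W
Q = ΔT/ΣR = (62.1 °C − 19.7 °C)/0.04515 = 939 W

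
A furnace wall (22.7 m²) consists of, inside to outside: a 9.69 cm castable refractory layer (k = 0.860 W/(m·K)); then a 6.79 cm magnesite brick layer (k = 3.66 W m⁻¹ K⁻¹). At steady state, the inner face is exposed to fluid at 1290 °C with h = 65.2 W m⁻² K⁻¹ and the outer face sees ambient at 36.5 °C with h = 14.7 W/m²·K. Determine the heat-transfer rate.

Treat each layer as a resistance in series:
  R_conv,in = 1/(hA) = 1/(65.2·22.7) = 6.757×10^-4 K/W
  R_castable refractory = L/(kA) = 0.0969/(0.860·22.7) = 0.004964 K/W
  R_magnesite brick = L/(kA) = 0.0679/(3.66·22.7) = 8.173×10^-4 K/W
  R_conv,out = 1/(hA) = 1/(14.7·22.7) = 0.002997 K/W
ΣR = 6.757×10^-4 + 0.004964 + 8.173×10^-4 + 0.002997 = 0.009454 K/W
Q = ΔT/ΣR = (1290 °C − 36.5 °C)/0.009454 = 1.33×10^5 W

Q = 133 kW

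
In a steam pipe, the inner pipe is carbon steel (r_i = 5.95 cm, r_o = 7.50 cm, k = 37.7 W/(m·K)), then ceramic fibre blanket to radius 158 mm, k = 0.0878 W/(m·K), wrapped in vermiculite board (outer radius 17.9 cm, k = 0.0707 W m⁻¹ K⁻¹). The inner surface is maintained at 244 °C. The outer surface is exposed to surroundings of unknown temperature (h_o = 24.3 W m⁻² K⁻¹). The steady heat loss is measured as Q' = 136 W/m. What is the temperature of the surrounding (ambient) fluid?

Series resistances:
  R'_carbon steel = ln(0.0750/0.0595)/(2πk) = 0.2315/(2π·37.7) = 9.774×10^-4 m·K/W
  R'_ceramic fibre blanket = ln(0.158/0.0750)/(2πk) = 0.7451/(2π·0.0878) = 1.351 m·K/W
  R'_vermiculite board = ln(0.179/0.158)/(2πk) = 0.1248/(2π·0.0707) = 0.2809 m·K/W
  R'_conv,out = 1/(2πr h) = 1/(2π·0.179·24.3) = 0.03659 m·K/W
ΣR = 1.669 m·K/W
ΔT = Q'·ΣR = 136 × 1.669 = 227.0 K
Heat flows outward, so T_out = T_in − ΔT = 244 − 227.0 = 17.0 °C

T_out = 17.0 °C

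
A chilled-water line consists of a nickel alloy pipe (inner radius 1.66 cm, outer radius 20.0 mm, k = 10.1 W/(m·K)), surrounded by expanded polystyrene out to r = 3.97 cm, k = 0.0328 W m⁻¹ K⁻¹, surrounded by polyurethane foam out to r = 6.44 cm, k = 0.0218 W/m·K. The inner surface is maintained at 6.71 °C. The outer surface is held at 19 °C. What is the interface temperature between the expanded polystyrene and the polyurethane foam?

T = 12.7 °C

Treat each layer as a resistance in series:
  R'_nickel alloy = ln(0.0200/0.0166)/(2πk) = 0.1863/(2π·10.1) = 0.002936 m·K/W
  R'_expanded polystyrene = ln(0.0397/0.0200)/(2πk) = 0.6856/(2π·0.0328) = 3.327 m·K/W
  R'_polyurethane foam = ln(0.0644/0.0397)/(2πk) = 0.4838/(2π·0.0218) = 3.532 m·K/W
ΣR = 0.002936 + 3.327 + 3.532 = 6.862 m·K/W
Q' = ΔT/ΣR = (6.71 °C − 19 °C)/6.862 = -1.791 W/m
From the inner boundary to the expanded polystyrene/polyurethane foam interface, ΣR_partial = 3.330 m·K/W.
T_interface = T_in − Q'·ΣR_partial = 6.71 °C − (-1.791)(3.330) = 12.7 °C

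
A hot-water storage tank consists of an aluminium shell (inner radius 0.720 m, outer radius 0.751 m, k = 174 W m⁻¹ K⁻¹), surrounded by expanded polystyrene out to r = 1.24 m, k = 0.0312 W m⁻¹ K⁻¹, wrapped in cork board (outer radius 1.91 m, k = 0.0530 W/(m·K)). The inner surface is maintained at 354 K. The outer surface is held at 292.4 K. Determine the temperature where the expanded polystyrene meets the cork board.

T = 307.2 K

Treat each layer as a resistance in series:
  R_aluminium = (1/0.720 − 1/0.751)/(4πk) = 0.05733/(4π·174) = 2.622×10^-5 K/W
  R_expanded polystyrene = (1/0.751 − 1/1.24)/(4πk) = 0.5251/(4π·0.0312) = 1.339 K/W
  R_cork board = (1/1.24 − 1/1.91)/(4πk) = 0.2829/(4π·0.0530) = 0.4248 K/W
ΣR = 2.622×10^-5 + 1.339 + 0.4248 = 1.764 K/W
Q = ΔT/ΣR = (354 K − 292.4 K)/1.764 = 34.92 W
From the inner boundary to the expanded polystyrene/cork board interface, ΣR_partial = 1.339 K/W.
T_interface = T_in − Q·ΣR_partial = 354 K − (34.92)(1.339) = 307.2 K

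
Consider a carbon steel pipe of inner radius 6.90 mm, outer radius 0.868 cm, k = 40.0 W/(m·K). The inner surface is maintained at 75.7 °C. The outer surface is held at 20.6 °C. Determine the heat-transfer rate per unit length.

Q' = 2πk·ΔT/ln(r₂/r₁) = 2π × 40.0 × 55.1 / ln(0.00868/0.00690) = 60300 W/m

Q' = 60.3 kW/m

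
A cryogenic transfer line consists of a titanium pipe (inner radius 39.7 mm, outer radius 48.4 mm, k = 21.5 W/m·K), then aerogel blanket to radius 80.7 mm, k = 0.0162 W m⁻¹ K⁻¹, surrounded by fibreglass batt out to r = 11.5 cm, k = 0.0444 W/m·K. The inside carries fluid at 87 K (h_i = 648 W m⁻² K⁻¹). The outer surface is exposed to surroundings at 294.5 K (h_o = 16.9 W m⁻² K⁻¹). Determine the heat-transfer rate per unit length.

Treat each layer as a resistance in series:
  R'_conv,in = 1/(2πr h) = 1/(2π·0.0397·648) = 0.006187 m·K/W
  R'_titanium = ln(0.0484/0.0397)/(2πk) = 0.1981/(2π·21.5) = 0.001467 m·K/W
  R'_aerogel blanket = ln(0.0807/0.0484)/(2πk) = 0.5112/(2π·0.0162) = 5.023 m·K/W
  R'_fibreglass batt = ln(0.115/0.0807)/(2πk) = 0.3542/(2π·0.0444) = 1.270 m·K/W
  R'_conv,out = 1/(2πr h) = 1/(2π·0.115·16.9) = 0.08189 m·K/W
ΣR = 0.006187 + 0.001467 + 5.023 + 1.270 + 0.08189 = 6.383 m·K/W
Q' = ΔT/ΣR = (87 K − 294.5 K)/6.383 = -32.5 W/m
(Negative Q' ⇒ heat flows inward; heat gain = 32.5 W/m.)

Q' = 32.5 W/m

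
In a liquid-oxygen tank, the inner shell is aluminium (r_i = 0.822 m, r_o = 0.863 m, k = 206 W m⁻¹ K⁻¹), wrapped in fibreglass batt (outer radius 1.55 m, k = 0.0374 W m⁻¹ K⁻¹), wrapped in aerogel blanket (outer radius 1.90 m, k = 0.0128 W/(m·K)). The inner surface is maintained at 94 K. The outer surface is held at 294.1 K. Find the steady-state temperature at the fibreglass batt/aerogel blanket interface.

T = 213.4 K

Series thermal resistances, inner to outer:
  R_aluminium = (1/0.822 − 1/0.863)/(4πk) = 0.05780/(4π·206) = 2.233×10^-5 K/W
  R_fibreglass batt = (1/0.863 − 1/1.55)/(4πk) = 0.5136/(4π·0.0374) = 1.093 K/W
  R_aerogel blanket = (1/1.55 − 1/1.90)/(4πk) = 0.1188/(4π·0.0128) = 0.7389 K/W
ΣR = 2.233×10^-5 + 1.093 + 0.7389 = 1.832 K/W
Q = ΔT/ΣR = (94 K − 294.1 K)/1.832 = -109.2 W
From the inner boundary to the fibreglass batt/aerogel blanket interface, ΣR_partial = 1.093 K/W.
T_interface = T_in − Q·ΣR_partial = 94 K − (-109.2)(1.093) = 213.4 K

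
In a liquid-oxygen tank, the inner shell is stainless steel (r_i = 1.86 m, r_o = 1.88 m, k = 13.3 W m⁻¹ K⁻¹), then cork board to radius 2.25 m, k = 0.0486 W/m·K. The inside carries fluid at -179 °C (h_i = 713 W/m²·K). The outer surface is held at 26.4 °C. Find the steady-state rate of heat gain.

Q = 1430 W

Series thermal resistances, inner to outer:
  R_conv,in = 1/(4πr²h) = 1/(4π·1.86²·713) = 3.226×10^-5 K/W
  R_stainless steel = (1/1.86 − 1/1.88)/(4πk) = 0.005720/(4π·13.3) = 3.422×10^-5 K/W
  R_cork board = (1/1.88 − 1/2.25)/(4πk) = 0.08747/(4π·0.0486) = 0.1432 K/W
ΣR = 3.226×10^-5 + 3.422×10^-5 + 0.1432 = 0.1433 K/W
Q = ΔT/ΣR = (-179 °C − 26.4 °C)/0.1433 = -1430 W
(Negative Q ⇒ heat flows inward; heat gain = 1430 W.)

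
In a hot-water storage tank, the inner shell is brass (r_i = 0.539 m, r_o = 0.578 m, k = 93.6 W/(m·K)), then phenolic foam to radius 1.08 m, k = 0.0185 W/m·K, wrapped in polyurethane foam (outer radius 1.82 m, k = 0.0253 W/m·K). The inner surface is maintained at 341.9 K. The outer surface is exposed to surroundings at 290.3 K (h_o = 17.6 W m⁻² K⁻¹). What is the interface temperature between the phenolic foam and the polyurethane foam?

T = 303.5 K

Resistance network (inner→outer):
  R_brass = (1/0.539 − 1/0.578)/(4πk) = 0.1252/(4π·93.6) = 1.064×10^-4 K/W
  R_phenolic foam = (1/0.578 − 1/1.08)/(4πk) = 0.8042/(4π·0.0185) = 3.459 K/W
  R_polyurethane foam = (1/1.08 − 1/1.82)/(4πk) = 0.3765/(4π·0.0253) = 1.184 K/W
  R_conv,out = 1/(4πr²h) = 1/(4π·1.82²·17.6) = 0.001365 K/W
ΣR = 1.064×10^-4 + 3.459 + 1.184 + 0.001365 = 4.644 K/W
Q = ΔT/ΣR = (341.9 K − 290.3 K)/4.644 = 11.11 W
From the inner boundary to the phenolic foam/polyurethane foam interface, ΣR_partial = 3.459 K/W.
T_interface = T_in − Q·ΣR_partial = 341.9 K − (11.11)(3.459) = 303.5 K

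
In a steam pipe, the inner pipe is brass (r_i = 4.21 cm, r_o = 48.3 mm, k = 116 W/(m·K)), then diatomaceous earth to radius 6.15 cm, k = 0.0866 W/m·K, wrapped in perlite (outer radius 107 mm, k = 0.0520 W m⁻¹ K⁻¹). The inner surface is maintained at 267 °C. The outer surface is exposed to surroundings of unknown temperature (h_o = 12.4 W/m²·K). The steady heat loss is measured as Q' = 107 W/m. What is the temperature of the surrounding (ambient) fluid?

T_out = 25.3 °C

Series resistances:
  R'_brass = ln(0.0483/0.0421)/(2πk) = 0.1374/(2π·116) = 1.885×10^-4 m·K/W
  R'_diatomaceous earth = ln(0.0615/0.0483)/(2πk) = 0.2416/(2π·0.0866) = 0.4440 m·K/W
  R'_perlite = ln(0.107/0.0615)/(2πk) = 0.5538/(2π·0.0520) = 1.695 m·K/W
  R'_conv,out = 1/(2πr h) = 1/(2π·0.107·12.4) = 0.1200 m·K/W
ΣR = 2.259 m·K/W
ΔT = Q'·ΣR = 107 × 2.259 = 241.7 K
Heat flows outward, so T_out = T_in − ΔT = 267 − 241.7 = 25.3 °C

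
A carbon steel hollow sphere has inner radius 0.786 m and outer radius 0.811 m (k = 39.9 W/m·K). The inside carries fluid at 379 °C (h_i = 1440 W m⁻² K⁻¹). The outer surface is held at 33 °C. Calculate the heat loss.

Q = 2060 kW

Resistance network (inner→outer):
  R_conv,in = 1/(4πr²h) = 1/(4π·0.786²·1440) = 8.945×10^-5 K/W
  R_carbon steel = (1/0.786 − 1/0.811)/(4πk) = 0.03922/(4π·39.9) = 7.822×10^-5 K/W
ΣR = 8.945×10^-5 + 7.822×10^-5 = 1.677×10^-4 K/W
Q = ΔT/ΣR = (379 °C − 33 °C)/1.677×10^-4 = 2.06×10^6 W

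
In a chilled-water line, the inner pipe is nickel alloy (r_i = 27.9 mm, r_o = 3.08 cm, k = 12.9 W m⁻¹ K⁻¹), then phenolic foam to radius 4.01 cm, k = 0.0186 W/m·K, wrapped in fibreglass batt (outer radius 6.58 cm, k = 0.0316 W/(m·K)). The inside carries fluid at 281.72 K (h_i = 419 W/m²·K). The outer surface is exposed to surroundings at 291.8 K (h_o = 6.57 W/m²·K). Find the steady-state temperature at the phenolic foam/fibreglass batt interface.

T = 286.2 K

Resistance network (inner→outer):
  R'_conv,in = 1/(2πr h) = 1/(2π·0.0279·419) = 0.01361 m·K/W
  R'_nickel alloy = ln(0.0308/0.0279)/(2πk) = 0.09889/(2π·12.9) = 0.001220 m·K/W
  R'_phenolic foam = ln(0.0401/0.0308)/(2πk) = 0.2639/(2π·0.0186) = 2.258 m·K/W
  R'_fibreglass batt = ln(0.0658/0.0401)/(2πk) = 0.4952/(2π·0.0316) = 2.494 m·K/W
  R'_conv,out = 1/(2πr h) = 1/(2π·0.0658·6.57) = 0.3682 m·K/W
ΣR = 0.01361 + 0.001220 + 2.258 + 2.494 + 0.3682 = 5.135 m·K/W
Q' = ΔT/ΣR = (281.72 K − 291.8 K)/5.135 = -1.963 W/m
From the inner boundary to the phenolic foam/fibreglass batt interface, ΣR_partial = 2.273 m·K/W.
T_interface = T_in − Q'·ΣR_partial = 281.72 K − (-1.963)(2.273) = 286.2 K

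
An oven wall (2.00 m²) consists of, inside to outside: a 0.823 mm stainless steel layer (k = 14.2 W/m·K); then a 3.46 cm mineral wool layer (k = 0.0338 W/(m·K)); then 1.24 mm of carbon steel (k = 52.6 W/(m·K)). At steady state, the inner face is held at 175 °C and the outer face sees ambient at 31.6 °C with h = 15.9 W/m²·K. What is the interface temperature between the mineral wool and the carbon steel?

Treat each layer as a resistance in series:
  R_stainless steel = L/(kA) = 8.23×10^-4/(14.2·2.00) = 2.898×10^-5 K/W
  R_mineral wool = L/(kA) = 0.0346/(0.0338·2.00) = 0.5118 K/W
  R_carbon steel = L/(kA) = 0.00124/(52.6·2.00) = 1.179×10^-5 K/W
  R_conv,out = 1/(hA) = 1/(15.9·2.00) = 0.03145 K/W
ΣR = 2.898×10^-5 + 0.5118 + 1.179×10^-5 + 0.03145 = 0.5433 K/W
Q = ΔT/ΣR = (175 °C − 31.6 °C)/0.5433 = 263.9 W
From the inner boundary to the mineral wool/carbon steel interface, ΣR_partial = 0.5118 K/W.
T_interface = T_in − Q·ΣR_partial = 175 °C − (263.9)(0.5118) = 39.9 °C

T = 39.9 °C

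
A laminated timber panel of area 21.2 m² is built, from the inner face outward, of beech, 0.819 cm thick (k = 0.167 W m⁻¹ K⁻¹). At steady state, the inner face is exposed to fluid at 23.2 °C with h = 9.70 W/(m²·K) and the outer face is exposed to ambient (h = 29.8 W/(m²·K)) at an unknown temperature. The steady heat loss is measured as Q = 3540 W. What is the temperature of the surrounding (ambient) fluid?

T_out = -7.81 °C

Series resistances:
  R_conv,in = 1/(hA) = 1/(9.70·21.2) = 0.004863 K/W
  R_beech = L/(kA) = 0.00819/(0.167·21.2) = 0.002313 K/W
  R_conv,out = 1/(hA) = 1/(29.8·21.2) = 0.001583 K/W
ΣR = 0.008759 K/W
ΔT = Q·ΣR = 3540 × 0.008759 = 31.01 K
Heat flows outward, so T_out = T_in − ΔT = 23.2 − 31.01 = -7.81 °C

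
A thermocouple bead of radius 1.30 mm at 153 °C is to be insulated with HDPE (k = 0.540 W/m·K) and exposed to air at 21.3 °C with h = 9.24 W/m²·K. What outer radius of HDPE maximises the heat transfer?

For a sphere, r_cr = 2k_ins/h = 2·0.540/9.24 = 0.117 m = 11.7 cm

r_cr = 11.7 cm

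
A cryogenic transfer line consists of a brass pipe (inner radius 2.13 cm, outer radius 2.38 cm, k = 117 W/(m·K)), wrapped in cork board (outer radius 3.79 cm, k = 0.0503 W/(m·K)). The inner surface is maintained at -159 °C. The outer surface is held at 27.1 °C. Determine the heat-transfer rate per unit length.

Resistance network (inner→outer):
  R'_brass = ln(0.0238/0.0213)/(2πk) = 0.1110/(2π·117) = 1.510×10^-4 m·K/W
  R'_cork board = ln(0.0379/0.0238)/(2πk) = 0.4653/(2π·0.0503) = 1.472 m·K/W
ΣR = 1.510×10^-4 + 1.472 = 1.472 m·K/W
Q' = ΔT/ΣR = (-159 °C − 27.1 °C)/1.472 = -126 W/m
(Negative Q' ⇒ heat flows inward; heat gain = 126 W/m.)

Q' = 126 W/m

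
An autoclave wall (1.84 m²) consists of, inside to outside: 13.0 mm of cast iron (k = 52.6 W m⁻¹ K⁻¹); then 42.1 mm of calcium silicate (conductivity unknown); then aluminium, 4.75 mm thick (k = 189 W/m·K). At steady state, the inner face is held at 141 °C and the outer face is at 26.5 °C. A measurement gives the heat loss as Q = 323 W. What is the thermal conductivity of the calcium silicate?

ΣR = ΔT/Q = |141 − 26.5|/323 = 0.3545 K/W
Known resistances:
  R_cast iron = L/(kA) = 0.0130/(52.6·1.84) = 1.343×10^-4 K/W
  R_aluminium = L/(kA) = 0.00475/(189·1.84) = 1.366×10^-5 K/W
R_calcium silicate = ΣR − ΣR_known = 0.3545 − 1.480×10^-4 = 0.3544 K/W
L/(kA) = 0.3544 ⇒ k = 0.0421/(0.3544·1.84) = 0.0646 W/m·K

k = 0.0646 W/m·K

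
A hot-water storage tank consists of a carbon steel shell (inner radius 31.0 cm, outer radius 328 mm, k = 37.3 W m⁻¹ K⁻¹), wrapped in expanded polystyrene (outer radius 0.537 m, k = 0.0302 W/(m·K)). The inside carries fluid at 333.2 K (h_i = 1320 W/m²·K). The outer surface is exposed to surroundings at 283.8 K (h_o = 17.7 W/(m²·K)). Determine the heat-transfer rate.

Treat each layer as a resistance in series:
  R_conv,in = 1/(4πr²h) = 1/(4π·0.310²·1320) = 6.273×10^-4 K/W
  R_carbon steel = (1/0.310 − 1/0.328)/(4πk) = 0.1770/(4π·37.3) = 3.777×10^-4 K/W
  R_expanded polystyrene = (1/0.328 − 1/0.537)/(4πk) = 1.187/(4π·0.0302) = 3.127 K/W
  R_conv,out = 1/(4πr²h) = 1/(4π·0.537²·17.7) = 0.01559 K/W
ΣR = 6.273×10^-4 + 3.777×10^-4 + 3.127 + 0.01559 = 3.144 K/W
Q = ΔT/ΣR = (333.2 K − 283.8 K)/3.144 = 15.7 W

Q = 15.7 W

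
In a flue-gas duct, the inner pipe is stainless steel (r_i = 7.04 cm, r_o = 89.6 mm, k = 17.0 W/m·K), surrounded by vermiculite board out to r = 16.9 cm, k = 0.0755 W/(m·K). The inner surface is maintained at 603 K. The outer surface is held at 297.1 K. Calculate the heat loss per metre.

Q' = 228 W/m

Series thermal resistances, inner to outer:
  R'_stainless steel = ln(0.0896/0.0704)/(2πk) = 0.2412/(2π·17.0) = 0.002258 m·K/W
  R'_vermiculite board = ln(0.169/0.0896)/(2πk) = 0.6345/(2π·0.0755) = 1.338 m·K/W
ΣR = 0.002258 + 1.338 = 1.340 m·K/W
Q' = ΔT/ΣR = (603 K − 297.1 K)/1.340 = 228 W/m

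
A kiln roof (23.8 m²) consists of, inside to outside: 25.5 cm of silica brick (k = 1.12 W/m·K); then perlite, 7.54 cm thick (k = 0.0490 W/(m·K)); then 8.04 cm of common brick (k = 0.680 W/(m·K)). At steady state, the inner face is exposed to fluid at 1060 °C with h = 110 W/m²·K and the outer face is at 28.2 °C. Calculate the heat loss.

Treat each layer as a resistance in series:
  R_conv,in = 1/(hA) = 1/(110·23.8) = 3.820×10^-4 K/W
  R_silica brick = L/(kA) = 0.255/(1.12·23.8) = 0.009566 K/W
  R_perlite = L/(kA) = 0.0754/(0.0490·23.8) = 0.06465 K/W
  R_common brick = L/(kA) = 0.0804/(0.680·23.8) = 0.004968 K/W
ΣR = 3.820×10^-4 + 0.009566 + 0.06465 + 0.004968 = 0.07957 K/W
Q = ΔT/ΣR = (1060 °C − 28.2 °C)/0.07957 = 13000 W

Q = 13.0 kW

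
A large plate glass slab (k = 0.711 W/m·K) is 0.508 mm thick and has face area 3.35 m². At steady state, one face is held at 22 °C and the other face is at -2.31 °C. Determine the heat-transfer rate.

Q = kA·ΔT/L = 0.711 × 3.35 × |22 °C − -2.31 °C| / 5.08×10^-4 = 1.14×10^5 W

Q = 1.14×10^5 W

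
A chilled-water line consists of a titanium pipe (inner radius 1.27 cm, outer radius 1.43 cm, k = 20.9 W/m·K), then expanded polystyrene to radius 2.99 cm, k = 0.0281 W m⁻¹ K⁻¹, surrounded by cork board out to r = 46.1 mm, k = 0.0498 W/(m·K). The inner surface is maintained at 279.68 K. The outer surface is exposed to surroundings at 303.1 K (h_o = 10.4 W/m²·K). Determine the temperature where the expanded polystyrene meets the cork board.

T = 296.3 K

Resistance network (inner→outer):
  R'_titanium = ln(0.0143/0.0127)/(2πk) = 0.1187/(2π·20.9) = 9.036×10^-4 m·K/W
  R'_expanded polystyrene = ln(0.0299/0.0143)/(2πk) = 0.7376/(2π·0.0281) = 4.178 m·K/W
  R'_cork board = ln(0.0461/0.0299)/(2πk) = 0.4330/(2π·0.0498) = 1.384 m·K/W
  R'_conv,out = 1/(2πr h) = 1/(2π·0.0461·10.4) = 0.3320 m·K/W
ΣR = 9.036×10^-4 + 4.178 + 1.384 + 0.3320 = 5.895 m·K/W
Q' = ΔT/ΣR = (279.68 K − 303.1 K)/5.895 = -3.973 W/m
From the inner boundary to the expanded polystyrene/cork board interface, ΣR_partial = 4.179 m·K/W.
T_interface = T_in − Q'·ΣR_partial = 279.68 K − (-3.973)(4.179) = 296.3 K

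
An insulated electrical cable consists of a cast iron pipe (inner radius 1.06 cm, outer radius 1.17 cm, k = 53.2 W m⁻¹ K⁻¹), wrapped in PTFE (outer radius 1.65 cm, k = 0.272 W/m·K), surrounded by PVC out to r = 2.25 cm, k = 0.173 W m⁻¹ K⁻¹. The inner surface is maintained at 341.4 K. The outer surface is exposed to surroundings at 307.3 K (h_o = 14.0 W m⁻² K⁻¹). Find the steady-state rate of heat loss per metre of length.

Q' = 34.4 W/m

Series thermal resistances, inner to outer:
  R'_cast iron = ln(0.0117/0.0106)/(2πk) = 0.09873/(2π·53.2) = 2.954×10^-4 m·K/W
  R'_PTFE = ln(0.0165/0.0117)/(2πk) = 0.3438/(2π·0.272) = 0.2012 m·K/W
  R'_PVC = ln(0.0225/0.0165)/(2πk) = 0.3102/(2π·0.173) = 0.2853 m·K/W
  R'_conv,out = 1/(2πr h) = 1/(2π·0.0225·14.0) = 0.5053 m·K/W
ΣR = 2.954×10^-4 + 0.2012 + 0.2853 + 0.5053 = 0.9921 m·K/W
Q' = ΔT/ΣR = (341.4 K − 307.3 K)/0.9921 = 34.4 W/m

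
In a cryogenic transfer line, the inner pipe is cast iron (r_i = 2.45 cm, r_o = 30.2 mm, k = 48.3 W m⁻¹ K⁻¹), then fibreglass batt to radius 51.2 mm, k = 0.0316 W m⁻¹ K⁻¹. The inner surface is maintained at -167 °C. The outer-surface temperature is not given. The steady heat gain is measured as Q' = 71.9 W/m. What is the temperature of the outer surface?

Series resistances:
  R'_cast iron = ln(0.0302/0.0245)/(2πk) = 0.2092/(2π·48.3) = 6.892×10^-4 m·K/W
  R'_fibreglass batt = ln(0.0512/0.0302)/(2πk) = 0.5279/(2π·0.0316) = 2.659 m·K/W
ΣR = 2.659 m·K/W
ΔT = Q'·ΣR = 71.9 × 2.659 = 191.2 K
Heat flows inward, so T_out = T_in + ΔT = -167 + 191.2 = 24.2 °C

T_out = 24.2 °C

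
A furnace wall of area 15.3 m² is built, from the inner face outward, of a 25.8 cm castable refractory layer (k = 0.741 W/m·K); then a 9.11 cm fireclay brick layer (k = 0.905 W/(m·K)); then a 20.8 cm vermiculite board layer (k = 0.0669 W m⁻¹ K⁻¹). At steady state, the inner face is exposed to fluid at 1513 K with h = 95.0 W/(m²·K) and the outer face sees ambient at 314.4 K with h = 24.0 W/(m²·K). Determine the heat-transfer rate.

Treat each layer as a resistance in series:
  R_conv,in = 1/(hA) = 1/(95.0·15.3) = 6.880×10^-4 K/W
  R_castable refractory = L/(kA) = 0.258/(0.741·15.3) = 0.02276 K/W
  R_fireclay brick = L/(kA) = 0.0911/(0.905·15.3) = 0.006579 K/W
  R_vermiculite board = L/(kA) = 0.208/(0.0669·15.3) = 0.2032 K/W
  R_conv,out = 1/(hA) = 1/(24.0·15.3) = 0.002723 K/W
ΣR = 6.880×10^-4 + 0.02276 + 0.006579 + 0.2032 + 0.002723 = 0.2359 K/W
Q = ΔT/ΣR = (1513 K − 314.4 K)/0.2359 = 5080 W

Q = 5.08 kW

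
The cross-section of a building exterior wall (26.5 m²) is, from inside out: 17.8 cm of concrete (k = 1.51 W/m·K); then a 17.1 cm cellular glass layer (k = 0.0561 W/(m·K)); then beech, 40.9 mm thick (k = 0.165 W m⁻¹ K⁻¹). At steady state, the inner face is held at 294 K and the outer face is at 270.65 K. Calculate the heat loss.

Treat each layer as a resistance in series:
  R_concrete = L/(kA) = 0.178/(1.51·26.5) = 0.004448 K/W
  R_cellular glass = L/(kA) = 0.171/(0.0561·26.5) = 0.1150 K/W
  R_beech = L/(kA) = 0.0409/(0.165·26.5) = 0.009354 K/W
ΣR = 0.004448 + 0.1150 + 0.009354 = 0.1288 K/W
Q = ΔT/ΣR = (294 K − 270.65 K)/0.1288 = 181 W

Q = 181 W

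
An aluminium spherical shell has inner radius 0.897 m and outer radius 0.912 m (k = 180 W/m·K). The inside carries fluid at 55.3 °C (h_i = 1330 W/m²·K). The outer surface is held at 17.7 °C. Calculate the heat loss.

Q = 456 kW

Treat each layer as a resistance in series:
  R_conv,in = 1/(4πr²h) = 1/(4π·0.897²·1330) = 7.436×10^-5 K/W
  R_aluminium = (1/0.897 − 1/0.912)/(4πk) = 0.01834/(4π·180) = 8.106×10^-6 K/W
ΣR = 7.436×10^-5 + 8.106×10^-6 = 8.247×10^-5 K/W
Q = ΔT/ΣR = (55.3 °C − 17.7 °C)/8.247×10^-5 = 4.56×10^5 W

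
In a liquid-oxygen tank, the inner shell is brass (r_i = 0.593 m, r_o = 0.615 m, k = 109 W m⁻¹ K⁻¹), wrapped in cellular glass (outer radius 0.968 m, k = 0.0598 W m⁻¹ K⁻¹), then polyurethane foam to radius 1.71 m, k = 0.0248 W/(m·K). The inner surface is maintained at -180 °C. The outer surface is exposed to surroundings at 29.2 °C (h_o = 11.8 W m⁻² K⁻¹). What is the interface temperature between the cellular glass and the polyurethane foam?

T = -106 °C

Series thermal resistances, inner to outer:
  R_brass = (1/0.593 − 1/0.615)/(4πk) = 0.06032/(4π·109) = 4.404×10^-5 K/W
  R_cellular glass = (1/0.615 − 1/0.968)/(4πk) = 0.5930/(4π·0.0598) = 0.7891 K/W
  R_polyurethane foam = (1/0.968 − 1/1.71)/(4πk) = 0.4483/(4π·0.0248) = 1.438 K/W
  R_conv,out = 1/(4πr²h) = 1/(4π·1.71²·11.8) = 0.002306 K/W
ΣR = 4.404×10^-5 + 0.7891 + 1.438 + 0.002306 = 2.229 K/W
Q = ΔT/ΣR = (-180 °C − 29.2 °C)/2.229 = -93.85 W
From the inner boundary to the cellular glass/polyurethane foam interface, ΣR_partial = 0.7891 K/W.
T_interface = T_in − Q·ΣR_partial = -180 °C − (-93.85)(0.7891) = -106 °C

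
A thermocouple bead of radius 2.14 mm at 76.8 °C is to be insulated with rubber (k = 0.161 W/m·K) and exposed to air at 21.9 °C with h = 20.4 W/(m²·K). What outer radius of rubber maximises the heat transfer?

r_cr = 1.58 cm

For a sphere, r_cr = 2k_ins/h = 2·0.161/20.4 = 0.0158 m = 1.58 cm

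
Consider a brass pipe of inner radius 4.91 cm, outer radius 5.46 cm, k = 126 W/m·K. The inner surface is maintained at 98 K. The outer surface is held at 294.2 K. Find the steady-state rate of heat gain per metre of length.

Q' = 2πk·ΔT/ln(r₂/r₁) = 2π × 126 × 196.2 / ln(0.0546/0.0491) = 1.46×10^6 W/m

Q' = 1460 kW/m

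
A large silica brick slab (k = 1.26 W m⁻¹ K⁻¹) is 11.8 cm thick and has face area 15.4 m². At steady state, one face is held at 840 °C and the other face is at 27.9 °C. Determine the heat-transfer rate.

Q = kA·ΔT/L = 1.26 × 15.4 × |840 °C − 27.9 °C| / 0.118 = 1.34×10^5 W

Q = 1.34×10^5 W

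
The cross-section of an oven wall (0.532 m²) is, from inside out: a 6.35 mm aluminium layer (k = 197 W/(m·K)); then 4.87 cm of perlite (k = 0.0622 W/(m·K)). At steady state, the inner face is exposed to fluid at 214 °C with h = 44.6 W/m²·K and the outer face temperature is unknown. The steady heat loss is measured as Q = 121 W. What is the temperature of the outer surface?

Sum the resistances:
  R_conv,in = 1/(hA) = 1/(44.6·0.532) = 0.04215 K/W
  R_aluminium = L/(kA) = 0.00635/(197·0.532) = 6.059×10^-5 K/W
  R_perlite = L/(kA) = 0.0487/(0.0622·0.532) = 1.472 K/W
ΣR = 1.514 K/W
ΔT = Q·ΣR = 121 × 1.514 = 183.2 K
Heat flows outward, so T_out = T_in − ΔT = 214 − 183.2 = 30.8 °C

T_out = 30.8 °C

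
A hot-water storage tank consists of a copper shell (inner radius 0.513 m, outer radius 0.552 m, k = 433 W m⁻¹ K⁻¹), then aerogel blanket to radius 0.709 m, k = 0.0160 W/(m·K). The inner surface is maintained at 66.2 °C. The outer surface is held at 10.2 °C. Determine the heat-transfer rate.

Q = 28.1 W

Series thermal resistances, inner to outer:
  R_copper = (1/0.513 − 1/0.552)/(4πk) = 0.1377/(4π·433) = 2.531×10^-5 K/W
  R_aerogel blanket = (1/0.552 − 1/0.709)/(4πk) = 0.4012/(4π·0.0160) = 1.995 K/W
ΣR = 2.531×10^-5 + 1.995 = 1.995 K/W
Q = ΔT/ΣR = (66.2 °C − 10.2 °C)/1.995 = 28.1 W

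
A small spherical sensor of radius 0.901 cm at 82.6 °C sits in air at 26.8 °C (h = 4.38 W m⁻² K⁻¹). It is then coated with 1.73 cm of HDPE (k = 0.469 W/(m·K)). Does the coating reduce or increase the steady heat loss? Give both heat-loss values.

Critical radius for a sphere: r_cr = 2k/h = 0.214 m = 21.4 cm.
Outer radius after coating: r₂ = 0.00901 + 0.0173 = 0.02631 m.
Since r₁ < r_cr and r₂ ≤ r_cr, the coating moves toward the maximum at r_cr — heat loss rises.
Bare: R = 1/(4πr₁²h) = 223.8 K/W; Q = 55.8/223.8 = 0.249 W.
Coated: R = R_cond + R_conv = 38.63 K/W; Q = 55.8/38.63 = 1.44 W.

increases: 0.249 → 1.44 W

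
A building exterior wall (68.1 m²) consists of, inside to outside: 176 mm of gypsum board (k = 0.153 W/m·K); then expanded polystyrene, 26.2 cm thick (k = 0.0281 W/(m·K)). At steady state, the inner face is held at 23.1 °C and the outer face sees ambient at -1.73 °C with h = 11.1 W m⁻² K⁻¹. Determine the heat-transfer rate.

Resistance network (inner→outer):
  R_gypsum board = L/(kA) = 0.176/(0.153·68.1) = 0.01689 K/W
  R_expanded polystyrene = L/(kA) = 0.262/(0.0281·68.1) = 0.1369 K/W
  R_conv,out = 1/(hA) = 1/(11.1·68.1) = 0.001323 K/W
ΣR = 0.01689 + 0.1369 + 0.001323 = 0.1551 K/W
Q = ΔT/ΣR = (23.1 °C − -1.73 °C)/0.1551 = 160 W

Q = 160 W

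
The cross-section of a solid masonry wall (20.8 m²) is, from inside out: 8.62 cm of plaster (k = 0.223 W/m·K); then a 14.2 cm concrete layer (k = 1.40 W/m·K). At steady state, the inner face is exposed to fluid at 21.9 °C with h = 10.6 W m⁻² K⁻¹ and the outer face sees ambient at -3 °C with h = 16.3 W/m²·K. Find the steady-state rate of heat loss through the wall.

Q = 805 W

Treat each layer as a resistance in series:
  R_conv,in = 1/(hA) = 1/(10.6·20.8) = 0.004536 K/W
  R_plaster = L/(kA) = 0.0862/(0.223·20.8) = 0.01858 K/W
  R_concrete = L/(kA) = 0.142/(1.40·20.8) = 0.004876 K/W
  R_conv,out = 1/(hA) = 1/(16.3·20.8) = 0.002950 K/W
ΣR = 0.004536 + 0.01858 + 0.004876 + 0.002950 = 0.03094 K/W
Q = ΔT/ΣR = (21.9 °C − -3 °C)/0.03094 = 805 W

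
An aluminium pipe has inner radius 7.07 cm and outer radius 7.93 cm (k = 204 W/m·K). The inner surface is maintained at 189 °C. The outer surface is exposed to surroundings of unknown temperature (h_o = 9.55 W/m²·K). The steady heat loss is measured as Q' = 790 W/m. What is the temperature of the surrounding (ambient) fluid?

Sum the resistances:
  R'_aluminium = ln(0.0793/0.0707)/(2πk) = 0.1148/(2π·204) = 8.956×10^-5 m·K/W
  R'_conv,out = 1/(2πr h) = 1/(2π·0.0793·9.55) = 0.2102 m·K/W
ΣR = 0.2102 m·K/W
ΔT = Q'·ΣR = 790 × 0.2102 = 166.1 K
Heat flows outward, so T_out = T_in − ΔT = 189 − 166.1 = 22.9 °C

T_out = 22.9 °C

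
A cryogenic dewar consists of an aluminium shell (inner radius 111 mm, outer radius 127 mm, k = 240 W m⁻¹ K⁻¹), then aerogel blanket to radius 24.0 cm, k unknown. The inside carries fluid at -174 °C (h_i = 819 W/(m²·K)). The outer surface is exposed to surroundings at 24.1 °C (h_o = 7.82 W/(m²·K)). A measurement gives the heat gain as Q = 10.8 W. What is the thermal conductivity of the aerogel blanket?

ΣR = ΔT/Q = |-174 − 24.1|/10.8 = 18.34 K/W
Known resistances:
  R_conv,in = 1/(4πr²h) = 1/(4π·0.111²·819) = 0.007886 K/W
  R_aluminium = (1/0.111 − 1/0.127)/(4πk) = 1.135/(4π·240) = 3.763×10^-4 K/W
  R_conv,out = 1/(4πr²h) = 1/(4π·0.240²·7.82) = 0.1767 K/W
R_aerogel blanket = ΣR − ΣR_known = 18.34 − 0.1850 = 18.16 K/W
(1/r₁−1/r₂)/(4πk) = 18.16 ⇒ k = 3.707/(4π·18.16) = 0.0162 W/m·K

k = 0.0162 W/m·K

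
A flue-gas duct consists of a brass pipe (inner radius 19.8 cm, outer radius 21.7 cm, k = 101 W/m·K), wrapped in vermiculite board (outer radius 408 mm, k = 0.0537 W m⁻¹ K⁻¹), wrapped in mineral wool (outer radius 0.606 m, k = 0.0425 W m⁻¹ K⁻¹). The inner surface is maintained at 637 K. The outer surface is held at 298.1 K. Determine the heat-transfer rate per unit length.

Series thermal resistances, inner to outer:
  R'_brass = ln(0.217/0.198)/(2πk) = 0.09163/(2π·101) = 1.444×10^-4 m·K/W
  R'_vermiculite board = ln(0.408/0.217)/(2πk) = 0.6314/(2π·0.0537) = 1.871 m·K/W
  R'_mineral wool = ln(0.606/0.408)/(2πk) = 0.3956/(2π·0.0425) = 1.481 m·K/W
ΣR = 1.444×10^-4 + 1.871 + 1.481 = 3.352 m·K/W
Q' = ΔT/ΣR = (637 K − 298.1 K)/3.352 = 101 W/m

Q' = 101 W/m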